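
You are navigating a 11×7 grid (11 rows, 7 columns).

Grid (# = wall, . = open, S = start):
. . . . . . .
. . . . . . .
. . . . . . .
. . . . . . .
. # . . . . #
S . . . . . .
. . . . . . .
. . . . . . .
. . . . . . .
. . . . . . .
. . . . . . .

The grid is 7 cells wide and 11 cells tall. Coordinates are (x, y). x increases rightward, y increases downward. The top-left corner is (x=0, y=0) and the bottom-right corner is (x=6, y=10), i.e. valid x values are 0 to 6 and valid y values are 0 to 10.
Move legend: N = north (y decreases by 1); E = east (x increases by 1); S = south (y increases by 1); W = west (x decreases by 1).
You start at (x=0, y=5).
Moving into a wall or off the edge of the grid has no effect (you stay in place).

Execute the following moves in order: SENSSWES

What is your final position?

Start: (x=0, y=5)
  S (south): (x=0, y=5) -> (x=0, y=6)
  E (east): (x=0, y=6) -> (x=1, y=6)
  N (north): (x=1, y=6) -> (x=1, y=5)
  S (south): (x=1, y=5) -> (x=1, y=6)
  S (south): (x=1, y=6) -> (x=1, y=7)
  W (west): (x=1, y=7) -> (x=0, y=7)
  E (east): (x=0, y=7) -> (x=1, y=7)
  S (south): (x=1, y=7) -> (x=1, y=8)
Final: (x=1, y=8)

Answer: Final position: (x=1, y=8)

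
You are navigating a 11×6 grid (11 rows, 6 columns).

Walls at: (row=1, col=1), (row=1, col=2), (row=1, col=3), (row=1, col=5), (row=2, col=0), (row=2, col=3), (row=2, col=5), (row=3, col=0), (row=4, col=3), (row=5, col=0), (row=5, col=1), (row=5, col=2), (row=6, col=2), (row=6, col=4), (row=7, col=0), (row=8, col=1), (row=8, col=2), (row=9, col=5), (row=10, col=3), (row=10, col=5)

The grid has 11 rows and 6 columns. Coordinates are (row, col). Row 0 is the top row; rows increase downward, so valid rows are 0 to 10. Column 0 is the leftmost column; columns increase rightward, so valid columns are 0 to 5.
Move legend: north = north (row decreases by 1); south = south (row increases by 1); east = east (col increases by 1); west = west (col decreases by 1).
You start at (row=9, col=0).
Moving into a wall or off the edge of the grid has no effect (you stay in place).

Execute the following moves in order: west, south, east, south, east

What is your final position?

Answer: Final position: (row=10, col=2)

Derivation:
Start: (row=9, col=0)
  west (west): blocked, stay at (row=9, col=0)
  south (south): (row=9, col=0) -> (row=10, col=0)
  east (east): (row=10, col=0) -> (row=10, col=1)
  south (south): blocked, stay at (row=10, col=1)
  east (east): (row=10, col=1) -> (row=10, col=2)
Final: (row=10, col=2)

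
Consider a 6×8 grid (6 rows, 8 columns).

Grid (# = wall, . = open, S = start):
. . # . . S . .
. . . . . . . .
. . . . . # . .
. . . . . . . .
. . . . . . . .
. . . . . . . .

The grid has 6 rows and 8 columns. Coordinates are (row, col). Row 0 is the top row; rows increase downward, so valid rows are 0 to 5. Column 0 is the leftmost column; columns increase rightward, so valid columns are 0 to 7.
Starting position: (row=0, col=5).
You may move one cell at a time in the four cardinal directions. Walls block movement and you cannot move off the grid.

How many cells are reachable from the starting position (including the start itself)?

Answer: Reachable cells: 46

Derivation:
BFS flood-fill from (row=0, col=5):
  Distance 0: (row=0, col=5)
  Distance 1: (row=0, col=4), (row=0, col=6), (row=1, col=5)
  Distance 2: (row=0, col=3), (row=0, col=7), (row=1, col=4), (row=1, col=6)
  Distance 3: (row=1, col=3), (row=1, col=7), (row=2, col=4), (row=2, col=6)
  Distance 4: (row=1, col=2), (row=2, col=3), (row=2, col=7), (row=3, col=4), (row=3, col=6)
  Distance 5: (row=1, col=1), (row=2, col=2), (row=3, col=3), (row=3, col=5), (row=3, col=7), (row=4, col=4), (row=4, col=6)
  Distance 6: (row=0, col=1), (row=1, col=0), (row=2, col=1), (row=3, col=2), (row=4, col=3), (row=4, col=5), (row=4, col=7), (row=5, col=4), (row=5, col=6)
  Distance 7: (row=0, col=0), (row=2, col=0), (row=3, col=1), (row=4, col=2), (row=5, col=3), (row=5, col=5), (row=5, col=7)
  Distance 8: (row=3, col=0), (row=4, col=1), (row=5, col=2)
  Distance 9: (row=4, col=0), (row=5, col=1)
  Distance 10: (row=5, col=0)
Total reachable: 46 (grid has 46 open cells total)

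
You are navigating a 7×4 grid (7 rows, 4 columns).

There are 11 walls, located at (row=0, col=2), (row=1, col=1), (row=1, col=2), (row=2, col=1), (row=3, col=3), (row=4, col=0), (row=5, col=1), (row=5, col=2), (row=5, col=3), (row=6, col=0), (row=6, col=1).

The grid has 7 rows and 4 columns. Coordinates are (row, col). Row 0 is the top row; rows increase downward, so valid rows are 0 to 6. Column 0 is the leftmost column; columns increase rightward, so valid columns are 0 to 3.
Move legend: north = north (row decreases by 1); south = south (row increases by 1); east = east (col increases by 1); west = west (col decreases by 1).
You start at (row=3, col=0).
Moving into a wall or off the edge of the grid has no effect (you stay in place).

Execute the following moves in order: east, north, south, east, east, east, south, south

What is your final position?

Answer: Final position: (row=4, col=3)

Derivation:
Start: (row=3, col=0)
  east (east): (row=3, col=0) -> (row=3, col=1)
  north (north): blocked, stay at (row=3, col=1)
  south (south): (row=3, col=1) -> (row=4, col=1)
  east (east): (row=4, col=1) -> (row=4, col=2)
  east (east): (row=4, col=2) -> (row=4, col=3)
  east (east): blocked, stay at (row=4, col=3)
  south (south): blocked, stay at (row=4, col=3)
  south (south): blocked, stay at (row=4, col=3)
Final: (row=4, col=3)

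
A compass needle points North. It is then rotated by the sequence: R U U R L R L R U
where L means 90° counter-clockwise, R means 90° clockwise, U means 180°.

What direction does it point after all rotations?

Answer: Final heading: North

Derivation:
Start: North
  R (right (90° clockwise)) -> East
  U (U-turn (180°)) -> West
  U (U-turn (180°)) -> East
  R (right (90° clockwise)) -> South
  L (left (90° counter-clockwise)) -> East
  R (right (90° clockwise)) -> South
  L (left (90° counter-clockwise)) -> East
  R (right (90° clockwise)) -> South
  U (U-turn (180°)) -> North
Final: North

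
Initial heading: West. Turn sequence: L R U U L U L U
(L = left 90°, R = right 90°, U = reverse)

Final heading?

Start: West
  L (left (90° counter-clockwise)) -> South
  R (right (90° clockwise)) -> West
  U (U-turn (180°)) -> East
  U (U-turn (180°)) -> West
  L (left (90° counter-clockwise)) -> South
  U (U-turn (180°)) -> North
  L (left (90° counter-clockwise)) -> West
  U (U-turn (180°)) -> East
Final: East

Answer: Final heading: East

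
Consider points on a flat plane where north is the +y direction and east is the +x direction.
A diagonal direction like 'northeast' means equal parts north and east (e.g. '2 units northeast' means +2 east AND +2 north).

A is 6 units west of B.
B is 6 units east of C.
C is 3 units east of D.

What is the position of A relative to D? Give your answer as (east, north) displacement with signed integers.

Answer: A is at (east=3, north=0) relative to D.

Derivation:
Place D at the origin (east=0, north=0).
  C is 3 units east of D: delta (east=+3, north=+0); C at (east=3, north=0).
  B is 6 units east of C: delta (east=+6, north=+0); B at (east=9, north=0).
  A is 6 units west of B: delta (east=-6, north=+0); A at (east=3, north=0).
Therefore A relative to D: (east=3, north=0).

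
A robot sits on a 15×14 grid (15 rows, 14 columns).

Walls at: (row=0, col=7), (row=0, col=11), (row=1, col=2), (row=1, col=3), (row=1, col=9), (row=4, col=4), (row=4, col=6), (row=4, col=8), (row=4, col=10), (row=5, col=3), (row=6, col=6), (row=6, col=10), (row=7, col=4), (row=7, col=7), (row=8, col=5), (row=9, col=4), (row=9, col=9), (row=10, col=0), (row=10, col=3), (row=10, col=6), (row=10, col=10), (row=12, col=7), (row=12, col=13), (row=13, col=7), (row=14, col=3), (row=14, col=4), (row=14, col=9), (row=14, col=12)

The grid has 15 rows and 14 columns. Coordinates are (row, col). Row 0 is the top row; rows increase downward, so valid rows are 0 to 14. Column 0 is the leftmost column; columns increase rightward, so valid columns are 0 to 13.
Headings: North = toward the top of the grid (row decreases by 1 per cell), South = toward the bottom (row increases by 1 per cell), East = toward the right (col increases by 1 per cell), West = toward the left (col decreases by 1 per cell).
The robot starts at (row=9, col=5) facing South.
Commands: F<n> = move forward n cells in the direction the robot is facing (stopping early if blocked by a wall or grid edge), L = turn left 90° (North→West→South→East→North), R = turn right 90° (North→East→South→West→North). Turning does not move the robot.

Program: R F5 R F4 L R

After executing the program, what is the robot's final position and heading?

Start: (row=9, col=5), facing South
  R: turn right, now facing West
  F5: move forward 0/5 (blocked), now at (row=9, col=5)
  R: turn right, now facing North
  F4: move forward 0/4 (blocked), now at (row=9, col=5)
  L: turn left, now facing West
  R: turn right, now facing North
Final: (row=9, col=5), facing North

Answer: Final position: (row=9, col=5), facing North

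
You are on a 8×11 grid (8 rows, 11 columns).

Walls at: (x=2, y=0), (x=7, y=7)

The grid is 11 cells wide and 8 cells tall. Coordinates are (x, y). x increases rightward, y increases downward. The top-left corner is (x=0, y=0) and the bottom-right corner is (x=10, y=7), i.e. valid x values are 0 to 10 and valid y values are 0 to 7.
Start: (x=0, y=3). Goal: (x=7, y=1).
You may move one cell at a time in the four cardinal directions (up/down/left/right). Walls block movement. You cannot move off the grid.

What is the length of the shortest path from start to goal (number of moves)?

BFS from (x=0, y=3) until reaching (x=7, y=1):
  Distance 0: (x=0, y=3)
  Distance 1: (x=0, y=2), (x=1, y=3), (x=0, y=4)
  Distance 2: (x=0, y=1), (x=1, y=2), (x=2, y=3), (x=1, y=4), (x=0, y=5)
  Distance 3: (x=0, y=0), (x=1, y=1), (x=2, y=2), (x=3, y=3), (x=2, y=4), (x=1, y=5), (x=0, y=6)
  Distance 4: (x=1, y=0), (x=2, y=1), (x=3, y=2), (x=4, y=3), (x=3, y=4), (x=2, y=5), (x=1, y=6), (x=0, y=7)
  Distance 5: (x=3, y=1), (x=4, y=2), (x=5, y=3), (x=4, y=4), (x=3, y=5), (x=2, y=6), (x=1, y=7)
  Distance 6: (x=3, y=0), (x=4, y=1), (x=5, y=2), (x=6, y=3), (x=5, y=4), (x=4, y=5), (x=3, y=6), (x=2, y=7)
  Distance 7: (x=4, y=0), (x=5, y=1), (x=6, y=2), (x=7, y=3), (x=6, y=4), (x=5, y=5), (x=4, y=6), (x=3, y=7)
  Distance 8: (x=5, y=0), (x=6, y=1), (x=7, y=2), (x=8, y=3), (x=7, y=4), (x=6, y=5), (x=5, y=6), (x=4, y=7)
  Distance 9: (x=6, y=0), (x=7, y=1), (x=8, y=2), (x=9, y=3), (x=8, y=4), (x=7, y=5), (x=6, y=6), (x=5, y=7)  <- goal reached here
One shortest path (9 moves): (x=0, y=3) -> (x=1, y=3) -> (x=2, y=3) -> (x=3, y=3) -> (x=4, y=3) -> (x=5, y=3) -> (x=6, y=3) -> (x=7, y=3) -> (x=7, y=2) -> (x=7, y=1)

Answer: Shortest path length: 9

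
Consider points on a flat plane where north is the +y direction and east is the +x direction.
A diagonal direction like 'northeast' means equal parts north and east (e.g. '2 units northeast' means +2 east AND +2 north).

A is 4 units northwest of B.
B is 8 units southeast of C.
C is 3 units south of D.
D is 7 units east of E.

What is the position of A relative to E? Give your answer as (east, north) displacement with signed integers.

Answer: A is at (east=11, north=-7) relative to E.

Derivation:
Place E at the origin (east=0, north=0).
  D is 7 units east of E: delta (east=+7, north=+0); D at (east=7, north=0).
  C is 3 units south of D: delta (east=+0, north=-3); C at (east=7, north=-3).
  B is 8 units southeast of C: delta (east=+8, north=-8); B at (east=15, north=-11).
  A is 4 units northwest of B: delta (east=-4, north=+4); A at (east=11, north=-7).
Therefore A relative to E: (east=11, north=-7).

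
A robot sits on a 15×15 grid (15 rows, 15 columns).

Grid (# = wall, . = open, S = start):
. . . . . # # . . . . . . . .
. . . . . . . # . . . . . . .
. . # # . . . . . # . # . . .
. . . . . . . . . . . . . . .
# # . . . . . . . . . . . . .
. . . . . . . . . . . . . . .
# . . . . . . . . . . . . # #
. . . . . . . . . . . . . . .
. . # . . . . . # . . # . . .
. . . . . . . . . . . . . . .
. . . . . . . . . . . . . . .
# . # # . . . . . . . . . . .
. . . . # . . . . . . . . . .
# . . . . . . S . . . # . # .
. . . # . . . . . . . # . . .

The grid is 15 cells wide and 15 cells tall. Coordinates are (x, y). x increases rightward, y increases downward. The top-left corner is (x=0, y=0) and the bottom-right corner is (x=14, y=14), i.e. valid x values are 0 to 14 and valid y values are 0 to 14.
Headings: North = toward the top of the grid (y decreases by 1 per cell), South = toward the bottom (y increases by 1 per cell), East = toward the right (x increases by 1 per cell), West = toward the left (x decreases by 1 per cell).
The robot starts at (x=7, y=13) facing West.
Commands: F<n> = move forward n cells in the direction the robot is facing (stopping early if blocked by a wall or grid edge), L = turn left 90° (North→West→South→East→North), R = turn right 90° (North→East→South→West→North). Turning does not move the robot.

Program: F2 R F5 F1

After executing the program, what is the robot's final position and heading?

Start: (x=7, y=13), facing West
  F2: move forward 2, now at (x=5, y=13)
  R: turn right, now facing North
  F5: move forward 5, now at (x=5, y=8)
  F1: move forward 1, now at (x=5, y=7)
Final: (x=5, y=7), facing North

Answer: Final position: (x=5, y=7), facing North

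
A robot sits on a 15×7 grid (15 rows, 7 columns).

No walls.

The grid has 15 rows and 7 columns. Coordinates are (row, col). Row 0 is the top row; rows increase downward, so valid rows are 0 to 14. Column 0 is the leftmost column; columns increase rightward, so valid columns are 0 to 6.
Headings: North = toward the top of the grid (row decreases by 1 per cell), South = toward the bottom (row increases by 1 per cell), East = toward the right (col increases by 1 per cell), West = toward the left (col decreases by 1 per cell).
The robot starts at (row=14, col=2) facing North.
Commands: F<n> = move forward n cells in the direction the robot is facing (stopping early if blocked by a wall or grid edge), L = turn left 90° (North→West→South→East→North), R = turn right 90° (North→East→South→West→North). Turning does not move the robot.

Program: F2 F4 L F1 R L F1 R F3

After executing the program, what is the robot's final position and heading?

Answer: Final position: (row=5, col=0), facing North

Derivation:
Start: (row=14, col=2), facing North
  F2: move forward 2, now at (row=12, col=2)
  F4: move forward 4, now at (row=8, col=2)
  L: turn left, now facing West
  F1: move forward 1, now at (row=8, col=1)
  R: turn right, now facing North
  L: turn left, now facing West
  F1: move forward 1, now at (row=8, col=0)
  R: turn right, now facing North
  F3: move forward 3, now at (row=5, col=0)
Final: (row=5, col=0), facing North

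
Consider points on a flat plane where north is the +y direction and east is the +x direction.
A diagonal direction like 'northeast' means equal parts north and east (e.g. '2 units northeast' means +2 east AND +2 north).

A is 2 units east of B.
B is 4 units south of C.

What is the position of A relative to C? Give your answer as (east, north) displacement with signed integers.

Place C at the origin (east=0, north=0).
  B is 4 units south of C: delta (east=+0, north=-4); B at (east=0, north=-4).
  A is 2 units east of B: delta (east=+2, north=+0); A at (east=2, north=-4).
Therefore A relative to C: (east=2, north=-4).

Answer: A is at (east=2, north=-4) relative to C.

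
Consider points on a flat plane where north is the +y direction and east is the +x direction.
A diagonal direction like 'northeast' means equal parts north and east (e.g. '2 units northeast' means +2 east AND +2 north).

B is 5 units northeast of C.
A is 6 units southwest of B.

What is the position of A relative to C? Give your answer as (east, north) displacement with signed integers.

Answer: A is at (east=-1, north=-1) relative to C.

Derivation:
Place C at the origin (east=0, north=0).
  B is 5 units northeast of C: delta (east=+5, north=+5); B at (east=5, north=5).
  A is 6 units southwest of B: delta (east=-6, north=-6); A at (east=-1, north=-1).
Therefore A relative to C: (east=-1, north=-1).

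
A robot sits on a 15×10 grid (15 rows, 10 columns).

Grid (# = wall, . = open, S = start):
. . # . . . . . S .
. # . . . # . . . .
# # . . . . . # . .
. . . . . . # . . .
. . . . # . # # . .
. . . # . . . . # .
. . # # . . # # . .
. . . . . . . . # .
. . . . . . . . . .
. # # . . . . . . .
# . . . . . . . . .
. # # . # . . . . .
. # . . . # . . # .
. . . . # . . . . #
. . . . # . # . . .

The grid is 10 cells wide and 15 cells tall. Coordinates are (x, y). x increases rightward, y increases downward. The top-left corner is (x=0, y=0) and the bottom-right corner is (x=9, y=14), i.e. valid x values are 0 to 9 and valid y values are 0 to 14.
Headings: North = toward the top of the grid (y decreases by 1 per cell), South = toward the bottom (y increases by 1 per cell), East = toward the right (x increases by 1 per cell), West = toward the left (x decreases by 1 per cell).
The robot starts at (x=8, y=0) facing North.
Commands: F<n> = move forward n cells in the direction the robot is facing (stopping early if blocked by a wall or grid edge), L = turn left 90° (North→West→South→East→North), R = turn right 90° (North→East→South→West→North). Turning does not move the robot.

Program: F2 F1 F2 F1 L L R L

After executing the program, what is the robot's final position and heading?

Start: (x=8, y=0), facing North
  F2: move forward 0/2 (blocked), now at (x=8, y=0)
  F1: move forward 0/1 (blocked), now at (x=8, y=0)
  F2: move forward 0/2 (blocked), now at (x=8, y=0)
  F1: move forward 0/1 (blocked), now at (x=8, y=0)
  L: turn left, now facing West
  L: turn left, now facing South
  R: turn right, now facing West
  L: turn left, now facing South
Final: (x=8, y=0), facing South

Answer: Final position: (x=8, y=0), facing South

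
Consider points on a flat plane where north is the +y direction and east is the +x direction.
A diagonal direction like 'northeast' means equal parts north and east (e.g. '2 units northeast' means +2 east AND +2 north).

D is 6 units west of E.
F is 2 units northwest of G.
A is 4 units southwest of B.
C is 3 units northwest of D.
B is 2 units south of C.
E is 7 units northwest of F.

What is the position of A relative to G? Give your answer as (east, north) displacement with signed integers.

Place G at the origin (east=0, north=0).
  F is 2 units northwest of G: delta (east=-2, north=+2); F at (east=-2, north=2).
  E is 7 units northwest of F: delta (east=-7, north=+7); E at (east=-9, north=9).
  D is 6 units west of E: delta (east=-6, north=+0); D at (east=-15, north=9).
  C is 3 units northwest of D: delta (east=-3, north=+3); C at (east=-18, north=12).
  B is 2 units south of C: delta (east=+0, north=-2); B at (east=-18, north=10).
  A is 4 units southwest of B: delta (east=-4, north=-4); A at (east=-22, north=6).
Therefore A relative to G: (east=-22, north=6).

Answer: A is at (east=-22, north=6) relative to G.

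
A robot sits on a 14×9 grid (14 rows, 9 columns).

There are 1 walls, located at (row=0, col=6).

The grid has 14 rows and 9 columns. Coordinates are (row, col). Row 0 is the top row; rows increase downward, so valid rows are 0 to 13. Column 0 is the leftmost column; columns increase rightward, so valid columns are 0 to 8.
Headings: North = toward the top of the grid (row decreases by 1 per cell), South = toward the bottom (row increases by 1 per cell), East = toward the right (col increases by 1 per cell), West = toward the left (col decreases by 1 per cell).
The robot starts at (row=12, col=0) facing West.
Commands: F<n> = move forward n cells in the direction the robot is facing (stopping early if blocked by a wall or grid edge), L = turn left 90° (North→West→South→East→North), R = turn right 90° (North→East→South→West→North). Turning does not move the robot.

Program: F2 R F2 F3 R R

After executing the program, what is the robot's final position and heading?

Answer: Final position: (row=7, col=0), facing South

Derivation:
Start: (row=12, col=0), facing West
  F2: move forward 0/2 (blocked), now at (row=12, col=0)
  R: turn right, now facing North
  F2: move forward 2, now at (row=10, col=0)
  F3: move forward 3, now at (row=7, col=0)
  R: turn right, now facing East
  R: turn right, now facing South
Final: (row=7, col=0), facing South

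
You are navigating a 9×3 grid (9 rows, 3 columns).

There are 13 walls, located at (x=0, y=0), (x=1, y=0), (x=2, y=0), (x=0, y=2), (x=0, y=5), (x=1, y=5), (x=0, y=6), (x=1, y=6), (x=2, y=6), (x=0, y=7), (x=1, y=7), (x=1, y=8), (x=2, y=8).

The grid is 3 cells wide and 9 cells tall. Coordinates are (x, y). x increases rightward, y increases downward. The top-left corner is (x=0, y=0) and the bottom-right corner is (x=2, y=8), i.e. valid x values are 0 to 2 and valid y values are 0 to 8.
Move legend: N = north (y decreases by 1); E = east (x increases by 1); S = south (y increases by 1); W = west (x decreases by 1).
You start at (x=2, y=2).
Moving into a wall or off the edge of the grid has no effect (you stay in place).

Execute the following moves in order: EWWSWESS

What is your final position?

Answer: Final position: (x=1, y=4)

Derivation:
Start: (x=2, y=2)
  E (east): blocked, stay at (x=2, y=2)
  W (west): (x=2, y=2) -> (x=1, y=2)
  W (west): blocked, stay at (x=1, y=2)
  S (south): (x=1, y=2) -> (x=1, y=3)
  W (west): (x=1, y=3) -> (x=0, y=3)
  E (east): (x=0, y=3) -> (x=1, y=3)
  S (south): (x=1, y=3) -> (x=1, y=4)
  S (south): blocked, stay at (x=1, y=4)
Final: (x=1, y=4)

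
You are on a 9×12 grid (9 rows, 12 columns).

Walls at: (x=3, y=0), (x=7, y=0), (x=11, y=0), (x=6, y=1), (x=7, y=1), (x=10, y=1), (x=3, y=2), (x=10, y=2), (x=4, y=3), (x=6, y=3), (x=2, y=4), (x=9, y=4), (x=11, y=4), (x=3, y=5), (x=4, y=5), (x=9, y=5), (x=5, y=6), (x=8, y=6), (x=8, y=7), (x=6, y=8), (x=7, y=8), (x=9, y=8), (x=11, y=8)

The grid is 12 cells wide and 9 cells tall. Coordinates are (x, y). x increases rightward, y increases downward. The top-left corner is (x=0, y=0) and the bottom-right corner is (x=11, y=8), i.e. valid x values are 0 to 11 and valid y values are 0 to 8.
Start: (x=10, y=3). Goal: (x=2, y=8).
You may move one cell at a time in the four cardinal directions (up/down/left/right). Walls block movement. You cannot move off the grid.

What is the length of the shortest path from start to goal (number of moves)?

Answer: Shortest path length: 13

Derivation:
BFS from (x=10, y=3) until reaching (x=2, y=8):
  Distance 0: (x=10, y=3)
  Distance 1: (x=9, y=3), (x=11, y=3), (x=10, y=4)
  Distance 2: (x=9, y=2), (x=11, y=2), (x=8, y=3), (x=10, y=5)
  Distance 3: (x=9, y=1), (x=11, y=1), (x=8, y=2), (x=7, y=3), (x=8, y=4), (x=11, y=5), (x=10, y=6)
  Distance 4: (x=9, y=0), (x=8, y=1), (x=7, y=2), (x=7, y=4), (x=8, y=5), (x=9, y=6), (x=11, y=6), (x=10, y=7)
  Distance 5: (x=8, y=0), (x=10, y=0), (x=6, y=2), (x=6, y=4), (x=7, y=5), (x=9, y=7), (x=11, y=7), (x=10, y=8)
  Distance 6: (x=5, y=2), (x=5, y=4), (x=6, y=5), (x=7, y=6)
  Distance 7: (x=5, y=1), (x=4, y=2), (x=5, y=3), (x=4, y=4), (x=5, y=5), (x=6, y=6), (x=7, y=7)
  Distance 8: (x=5, y=0), (x=4, y=1), (x=3, y=4), (x=6, y=7)
  Distance 9: (x=4, y=0), (x=6, y=0), (x=3, y=1), (x=3, y=3), (x=5, y=7)
  Distance 10: (x=2, y=1), (x=2, y=3), (x=4, y=7), (x=5, y=8)
  Distance 11: (x=2, y=0), (x=1, y=1), (x=2, y=2), (x=1, y=3), (x=4, y=6), (x=3, y=7), (x=4, y=8)
  Distance 12: (x=1, y=0), (x=0, y=1), (x=1, y=2), (x=0, y=3), (x=1, y=4), (x=3, y=6), (x=2, y=7), (x=3, y=8)
  Distance 13: (x=0, y=0), (x=0, y=2), (x=0, y=4), (x=1, y=5), (x=2, y=6), (x=1, y=7), (x=2, y=8)  <- goal reached here
One shortest path (13 moves): (x=10, y=3) -> (x=9, y=3) -> (x=8, y=3) -> (x=7, y=3) -> (x=7, y=4) -> (x=6, y=4) -> (x=6, y=5) -> (x=6, y=6) -> (x=6, y=7) -> (x=5, y=7) -> (x=4, y=7) -> (x=3, y=7) -> (x=2, y=7) -> (x=2, y=8)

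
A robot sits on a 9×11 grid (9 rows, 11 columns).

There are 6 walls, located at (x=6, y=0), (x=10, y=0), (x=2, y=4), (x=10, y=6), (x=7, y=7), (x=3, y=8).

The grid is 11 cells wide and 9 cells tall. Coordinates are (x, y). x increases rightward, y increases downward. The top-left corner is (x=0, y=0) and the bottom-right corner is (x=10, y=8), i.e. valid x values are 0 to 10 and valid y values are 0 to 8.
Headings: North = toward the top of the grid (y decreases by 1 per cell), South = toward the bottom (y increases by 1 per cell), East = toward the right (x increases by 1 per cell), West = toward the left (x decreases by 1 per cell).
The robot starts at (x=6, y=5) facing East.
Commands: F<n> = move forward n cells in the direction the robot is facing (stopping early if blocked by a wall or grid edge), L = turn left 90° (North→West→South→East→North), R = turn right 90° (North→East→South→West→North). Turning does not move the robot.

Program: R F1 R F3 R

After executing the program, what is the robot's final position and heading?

Answer: Final position: (x=3, y=6), facing North

Derivation:
Start: (x=6, y=5), facing East
  R: turn right, now facing South
  F1: move forward 1, now at (x=6, y=6)
  R: turn right, now facing West
  F3: move forward 3, now at (x=3, y=6)
  R: turn right, now facing North
Final: (x=3, y=6), facing North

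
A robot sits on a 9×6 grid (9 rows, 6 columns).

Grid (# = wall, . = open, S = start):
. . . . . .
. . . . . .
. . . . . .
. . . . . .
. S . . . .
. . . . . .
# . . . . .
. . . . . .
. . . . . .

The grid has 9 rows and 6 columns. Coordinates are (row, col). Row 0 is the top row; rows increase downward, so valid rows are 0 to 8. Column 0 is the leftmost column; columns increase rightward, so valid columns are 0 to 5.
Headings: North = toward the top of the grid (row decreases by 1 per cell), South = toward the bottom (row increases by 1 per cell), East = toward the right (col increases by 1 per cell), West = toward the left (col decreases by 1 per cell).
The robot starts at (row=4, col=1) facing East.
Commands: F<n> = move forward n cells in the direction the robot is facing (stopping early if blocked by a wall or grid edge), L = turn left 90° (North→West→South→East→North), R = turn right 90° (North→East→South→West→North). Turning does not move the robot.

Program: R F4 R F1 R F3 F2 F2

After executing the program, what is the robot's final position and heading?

Answer: Final position: (row=7, col=0), facing North

Derivation:
Start: (row=4, col=1), facing East
  R: turn right, now facing South
  F4: move forward 4, now at (row=8, col=1)
  R: turn right, now facing West
  F1: move forward 1, now at (row=8, col=0)
  R: turn right, now facing North
  F3: move forward 1/3 (blocked), now at (row=7, col=0)
  F2: move forward 0/2 (blocked), now at (row=7, col=0)
  F2: move forward 0/2 (blocked), now at (row=7, col=0)
Final: (row=7, col=0), facing North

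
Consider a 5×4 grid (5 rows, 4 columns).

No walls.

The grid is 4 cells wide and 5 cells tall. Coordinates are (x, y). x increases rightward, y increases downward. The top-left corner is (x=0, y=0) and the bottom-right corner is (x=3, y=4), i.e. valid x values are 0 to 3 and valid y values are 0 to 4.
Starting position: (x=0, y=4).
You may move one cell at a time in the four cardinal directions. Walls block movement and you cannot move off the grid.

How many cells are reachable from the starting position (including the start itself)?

Answer: Reachable cells: 20

Derivation:
BFS flood-fill from (x=0, y=4):
  Distance 0: (x=0, y=4)
  Distance 1: (x=0, y=3), (x=1, y=4)
  Distance 2: (x=0, y=2), (x=1, y=3), (x=2, y=4)
  Distance 3: (x=0, y=1), (x=1, y=2), (x=2, y=3), (x=3, y=4)
  Distance 4: (x=0, y=0), (x=1, y=1), (x=2, y=2), (x=3, y=3)
  Distance 5: (x=1, y=0), (x=2, y=1), (x=3, y=2)
  Distance 6: (x=2, y=0), (x=3, y=1)
  Distance 7: (x=3, y=0)
Total reachable: 20 (grid has 20 open cells total)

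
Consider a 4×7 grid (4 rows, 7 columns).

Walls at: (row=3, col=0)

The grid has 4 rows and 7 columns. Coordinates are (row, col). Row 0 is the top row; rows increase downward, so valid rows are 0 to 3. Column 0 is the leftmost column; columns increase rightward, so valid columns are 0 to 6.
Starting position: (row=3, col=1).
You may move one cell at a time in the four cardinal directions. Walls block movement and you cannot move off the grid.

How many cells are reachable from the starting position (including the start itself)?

BFS flood-fill from (row=3, col=1):
  Distance 0: (row=3, col=1)
  Distance 1: (row=2, col=1), (row=3, col=2)
  Distance 2: (row=1, col=1), (row=2, col=0), (row=2, col=2), (row=3, col=3)
  Distance 3: (row=0, col=1), (row=1, col=0), (row=1, col=2), (row=2, col=3), (row=3, col=4)
  Distance 4: (row=0, col=0), (row=0, col=2), (row=1, col=3), (row=2, col=4), (row=3, col=5)
  Distance 5: (row=0, col=3), (row=1, col=4), (row=2, col=5), (row=3, col=6)
  Distance 6: (row=0, col=4), (row=1, col=5), (row=2, col=6)
  Distance 7: (row=0, col=5), (row=1, col=6)
  Distance 8: (row=0, col=6)
Total reachable: 27 (grid has 27 open cells total)

Answer: Reachable cells: 27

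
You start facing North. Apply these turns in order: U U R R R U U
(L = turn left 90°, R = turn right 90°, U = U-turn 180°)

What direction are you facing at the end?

Start: North
  U (U-turn (180°)) -> South
  U (U-turn (180°)) -> North
  R (right (90° clockwise)) -> East
  R (right (90° clockwise)) -> South
  R (right (90° clockwise)) -> West
  U (U-turn (180°)) -> East
  U (U-turn (180°)) -> West
Final: West

Answer: Final heading: West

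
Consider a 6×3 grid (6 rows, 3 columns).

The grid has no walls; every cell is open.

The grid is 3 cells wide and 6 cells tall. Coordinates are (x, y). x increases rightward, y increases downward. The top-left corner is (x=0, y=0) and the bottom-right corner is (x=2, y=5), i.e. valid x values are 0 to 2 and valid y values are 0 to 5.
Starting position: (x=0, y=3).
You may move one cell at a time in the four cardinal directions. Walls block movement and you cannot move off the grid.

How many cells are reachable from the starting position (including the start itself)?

BFS flood-fill from (x=0, y=3):
  Distance 0: (x=0, y=3)
  Distance 1: (x=0, y=2), (x=1, y=3), (x=0, y=4)
  Distance 2: (x=0, y=1), (x=1, y=2), (x=2, y=3), (x=1, y=4), (x=0, y=5)
  Distance 3: (x=0, y=0), (x=1, y=1), (x=2, y=2), (x=2, y=4), (x=1, y=5)
  Distance 4: (x=1, y=0), (x=2, y=1), (x=2, y=5)
  Distance 5: (x=2, y=0)
Total reachable: 18 (grid has 18 open cells total)

Answer: Reachable cells: 18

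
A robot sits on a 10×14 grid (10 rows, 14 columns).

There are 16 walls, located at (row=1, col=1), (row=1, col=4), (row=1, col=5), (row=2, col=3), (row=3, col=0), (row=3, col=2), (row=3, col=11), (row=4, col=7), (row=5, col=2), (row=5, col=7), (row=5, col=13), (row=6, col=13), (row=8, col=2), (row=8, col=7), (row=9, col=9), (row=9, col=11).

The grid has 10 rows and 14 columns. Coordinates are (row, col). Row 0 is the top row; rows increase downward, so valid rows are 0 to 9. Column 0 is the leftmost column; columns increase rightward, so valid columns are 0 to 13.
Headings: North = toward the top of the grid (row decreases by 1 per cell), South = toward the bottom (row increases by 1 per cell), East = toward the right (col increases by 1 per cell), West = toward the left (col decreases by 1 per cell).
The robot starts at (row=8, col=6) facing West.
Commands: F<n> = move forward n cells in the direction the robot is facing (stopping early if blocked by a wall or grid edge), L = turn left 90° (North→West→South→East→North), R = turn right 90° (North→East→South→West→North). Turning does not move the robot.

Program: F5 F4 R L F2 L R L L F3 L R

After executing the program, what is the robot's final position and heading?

Start: (row=8, col=6), facing West
  F5: move forward 3/5 (blocked), now at (row=8, col=3)
  F4: move forward 0/4 (blocked), now at (row=8, col=3)
  R: turn right, now facing North
  L: turn left, now facing West
  F2: move forward 0/2 (blocked), now at (row=8, col=3)
  L: turn left, now facing South
  R: turn right, now facing West
  L: turn left, now facing South
  L: turn left, now facing East
  F3: move forward 3, now at (row=8, col=6)
  L: turn left, now facing North
  R: turn right, now facing East
Final: (row=8, col=6), facing East

Answer: Final position: (row=8, col=6), facing East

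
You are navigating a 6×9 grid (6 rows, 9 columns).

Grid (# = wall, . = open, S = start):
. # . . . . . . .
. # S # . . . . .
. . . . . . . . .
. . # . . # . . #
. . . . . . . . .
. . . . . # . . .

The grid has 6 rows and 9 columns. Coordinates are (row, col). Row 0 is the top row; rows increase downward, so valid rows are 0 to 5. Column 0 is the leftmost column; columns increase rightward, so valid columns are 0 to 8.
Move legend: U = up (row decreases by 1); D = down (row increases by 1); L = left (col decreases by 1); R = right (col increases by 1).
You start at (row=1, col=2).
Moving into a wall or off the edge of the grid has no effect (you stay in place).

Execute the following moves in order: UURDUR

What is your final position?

Start: (row=1, col=2)
  U (up): (row=1, col=2) -> (row=0, col=2)
  U (up): blocked, stay at (row=0, col=2)
  R (right): (row=0, col=2) -> (row=0, col=3)
  D (down): blocked, stay at (row=0, col=3)
  U (up): blocked, stay at (row=0, col=3)
  R (right): (row=0, col=3) -> (row=0, col=4)
Final: (row=0, col=4)

Answer: Final position: (row=0, col=4)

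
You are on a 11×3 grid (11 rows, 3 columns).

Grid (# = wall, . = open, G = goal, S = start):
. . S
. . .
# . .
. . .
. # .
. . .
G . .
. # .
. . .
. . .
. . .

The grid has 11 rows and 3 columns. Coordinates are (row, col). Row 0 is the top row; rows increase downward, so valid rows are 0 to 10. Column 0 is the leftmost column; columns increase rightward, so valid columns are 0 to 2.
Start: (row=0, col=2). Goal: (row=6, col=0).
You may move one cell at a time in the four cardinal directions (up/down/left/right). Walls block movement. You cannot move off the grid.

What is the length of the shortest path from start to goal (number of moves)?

BFS from (row=0, col=2) until reaching (row=6, col=0):
  Distance 0: (row=0, col=2)
  Distance 1: (row=0, col=1), (row=1, col=2)
  Distance 2: (row=0, col=0), (row=1, col=1), (row=2, col=2)
  Distance 3: (row=1, col=0), (row=2, col=1), (row=3, col=2)
  Distance 4: (row=3, col=1), (row=4, col=2)
  Distance 5: (row=3, col=0), (row=5, col=2)
  Distance 6: (row=4, col=0), (row=5, col=1), (row=6, col=2)
  Distance 7: (row=5, col=0), (row=6, col=1), (row=7, col=2)
  Distance 8: (row=6, col=0), (row=8, col=2)  <- goal reached here
One shortest path (8 moves): (row=0, col=2) -> (row=0, col=1) -> (row=1, col=1) -> (row=2, col=1) -> (row=3, col=1) -> (row=3, col=0) -> (row=4, col=0) -> (row=5, col=0) -> (row=6, col=0)

Answer: Shortest path length: 8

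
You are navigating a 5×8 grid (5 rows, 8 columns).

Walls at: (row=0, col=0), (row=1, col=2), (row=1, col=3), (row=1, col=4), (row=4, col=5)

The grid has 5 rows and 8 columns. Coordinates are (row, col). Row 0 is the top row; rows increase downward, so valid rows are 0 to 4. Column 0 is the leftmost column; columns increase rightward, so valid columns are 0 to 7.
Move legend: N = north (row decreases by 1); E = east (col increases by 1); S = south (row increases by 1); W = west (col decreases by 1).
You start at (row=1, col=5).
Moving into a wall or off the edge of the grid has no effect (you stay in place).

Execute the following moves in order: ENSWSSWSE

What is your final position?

Answer: Final position: (row=4, col=4)

Derivation:
Start: (row=1, col=5)
  E (east): (row=1, col=5) -> (row=1, col=6)
  N (north): (row=1, col=6) -> (row=0, col=6)
  S (south): (row=0, col=6) -> (row=1, col=6)
  W (west): (row=1, col=6) -> (row=1, col=5)
  S (south): (row=1, col=5) -> (row=2, col=5)
  S (south): (row=2, col=5) -> (row=3, col=5)
  W (west): (row=3, col=5) -> (row=3, col=4)
  S (south): (row=3, col=4) -> (row=4, col=4)
  E (east): blocked, stay at (row=4, col=4)
Final: (row=4, col=4)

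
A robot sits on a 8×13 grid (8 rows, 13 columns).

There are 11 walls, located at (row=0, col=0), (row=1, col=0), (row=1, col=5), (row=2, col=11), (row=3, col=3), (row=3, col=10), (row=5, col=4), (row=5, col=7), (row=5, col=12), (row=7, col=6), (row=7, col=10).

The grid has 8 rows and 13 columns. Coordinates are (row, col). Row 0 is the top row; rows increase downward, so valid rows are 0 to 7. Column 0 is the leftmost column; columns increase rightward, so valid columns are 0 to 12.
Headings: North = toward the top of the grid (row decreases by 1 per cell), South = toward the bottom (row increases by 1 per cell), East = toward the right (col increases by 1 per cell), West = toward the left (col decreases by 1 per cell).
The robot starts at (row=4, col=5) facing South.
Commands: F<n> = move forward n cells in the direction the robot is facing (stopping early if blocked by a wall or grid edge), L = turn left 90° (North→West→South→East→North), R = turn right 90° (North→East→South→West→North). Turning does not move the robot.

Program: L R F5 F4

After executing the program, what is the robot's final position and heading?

Start: (row=4, col=5), facing South
  L: turn left, now facing East
  R: turn right, now facing South
  F5: move forward 3/5 (blocked), now at (row=7, col=5)
  F4: move forward 0/4 (blocked), now at (row=7, col=5)
Final: (row=7, col=5), facing South

Answer: Final position: (row=7, col=5), facing South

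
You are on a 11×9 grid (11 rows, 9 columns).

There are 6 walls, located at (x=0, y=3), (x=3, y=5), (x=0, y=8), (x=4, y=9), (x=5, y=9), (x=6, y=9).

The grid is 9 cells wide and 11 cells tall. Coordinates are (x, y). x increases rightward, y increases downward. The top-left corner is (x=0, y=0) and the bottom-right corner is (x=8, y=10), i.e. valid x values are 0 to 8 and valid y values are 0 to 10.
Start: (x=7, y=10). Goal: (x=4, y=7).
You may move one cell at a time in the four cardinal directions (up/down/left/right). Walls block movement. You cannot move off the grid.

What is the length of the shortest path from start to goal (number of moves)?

BFS from (x=7, y=10) until reaching (x=4, y=7):
  Distance 0: (x=7, y=10)
  Distance 1: (x=7, y=9), (x=6, y=10), (x=8, y=10)
  Distance 2: (x=7, y=8), (x=8, y=9), (x=5, y=10)
  Distance 3: (x=7, y=7), (x=6, y=8), (x=8, y=8), (x=4, y=10)
  Distance 4: (x=7, y=6), (x=6, y=7), (x=8, y=7), (x=5, y=8), (x=3, y=10)
  Distance 5: (x=7, y=5), (x=6, y=6), (x=8, y=6), (x=5, y=7), (x=4, y=8), (x=3, y=9), (x=2, y=10)
  Distance 6: (x=7, y=4), (x=6, y=5), (x=8, y=5), (x=5, y=6), (x=4, y=7), (x=3, y=8), (x=2, y=9), (x=1, y=10)  <- goal reached here
One shortest path (6 moves): (x=7, y=10) -> (x=7, y=9) -> (x=7, y=8) -> (x=6, y=8) -> (x=5, y=8) -> (x=4, y=8) -> (x=4, y=7)

Answer: Shortest path length: 6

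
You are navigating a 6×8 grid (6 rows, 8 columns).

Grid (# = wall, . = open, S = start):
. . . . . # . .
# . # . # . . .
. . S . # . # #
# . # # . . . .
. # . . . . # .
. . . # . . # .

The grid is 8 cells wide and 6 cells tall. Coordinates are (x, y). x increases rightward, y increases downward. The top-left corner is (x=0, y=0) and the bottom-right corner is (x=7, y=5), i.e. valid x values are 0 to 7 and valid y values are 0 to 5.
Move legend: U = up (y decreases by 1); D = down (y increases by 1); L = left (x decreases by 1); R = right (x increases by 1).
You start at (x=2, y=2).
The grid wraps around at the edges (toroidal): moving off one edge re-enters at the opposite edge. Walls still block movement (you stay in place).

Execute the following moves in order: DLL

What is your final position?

Answer: Final position: (x=0, y=2)

Derivation:
Start: (x=2, y=2)
  D (down): blocked, stay at (x=2, y=2)
  L (left): (x=2, y=2) -> (x=1, y=2)
  L (left): (x=1, y=2) -> (x=0, y=2)
Final: (x=0, y=2)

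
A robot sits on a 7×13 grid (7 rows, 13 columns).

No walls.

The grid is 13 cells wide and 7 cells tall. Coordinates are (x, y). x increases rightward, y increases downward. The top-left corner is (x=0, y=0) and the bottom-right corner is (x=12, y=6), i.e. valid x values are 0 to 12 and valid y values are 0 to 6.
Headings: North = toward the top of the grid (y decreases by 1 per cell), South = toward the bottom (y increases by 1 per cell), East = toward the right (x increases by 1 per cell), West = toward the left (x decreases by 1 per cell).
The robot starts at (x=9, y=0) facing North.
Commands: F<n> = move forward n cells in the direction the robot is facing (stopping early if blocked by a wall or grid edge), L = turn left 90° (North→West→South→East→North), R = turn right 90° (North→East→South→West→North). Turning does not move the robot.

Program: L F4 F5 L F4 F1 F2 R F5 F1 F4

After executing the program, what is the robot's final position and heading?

Answer: Final position: (x=0, y=6), facing West

Derivation:
Start: (x=9, y=0), facing North
  L: turn left, now facing West
  F4: move forward 4, now at (x=5, y=0)
  F5: move forward 5, now at (x=0, y=0)
  L: turn left, now facing South
  F4: move forward 4, now at (x=0, y=4)
  F1: move forward 1, now at (x=0, y=5)
  F2: move forward 1/2 (blocked), now at (x=0, y=6)
  R: turn right, now facing West
  F5: move forward 0/5 (blocked), now at (x=0, y=6)
  F1: move forward 0/1 (blocked), now at (x=0, y=6)
  F4: move forward 0/4 (blocked), now at (x=0, y=6)
Final: (x=0, y=6), facing West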